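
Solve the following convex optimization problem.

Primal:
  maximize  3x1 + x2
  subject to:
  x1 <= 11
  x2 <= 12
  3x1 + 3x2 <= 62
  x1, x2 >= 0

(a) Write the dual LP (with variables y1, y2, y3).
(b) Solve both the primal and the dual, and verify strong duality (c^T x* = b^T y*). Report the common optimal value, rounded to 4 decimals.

The standard primal-dual pair for 'max c^T x s.t. A x <= b, x >= 0' is:
  Dual:  min b^T y  s.t.  A^T y >= c,  y >= 0.

So the dual LP is:
  minimize  11y1 + 12y2 + 62y3
  subject to:
    y1 + 3y3 >= 3
    y2 + 3y3 >= 1
    y1, y2, y3 >= 0

Solving the primal: x* = (11, 9.6667).
  primal value c^T x* = 42.6667.
Solving the dual: y* = (2, 0, 0.3333).
  dual value b^T y* = 42.6667.
Strong duality: c^T x* = b^T y*. Confirmed.

42.6667


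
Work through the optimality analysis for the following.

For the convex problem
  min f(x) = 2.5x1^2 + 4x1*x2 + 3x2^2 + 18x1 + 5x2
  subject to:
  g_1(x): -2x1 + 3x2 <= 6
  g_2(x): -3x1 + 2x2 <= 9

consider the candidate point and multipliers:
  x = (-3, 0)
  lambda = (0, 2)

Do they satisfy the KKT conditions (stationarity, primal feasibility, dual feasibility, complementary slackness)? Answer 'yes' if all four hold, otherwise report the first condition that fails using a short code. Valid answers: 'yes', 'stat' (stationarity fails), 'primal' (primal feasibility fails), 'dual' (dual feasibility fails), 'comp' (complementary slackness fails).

Gradient of f: grad f(x) = Q x + c = (3, -7)
Constraint values g_i(x) = a_i^T x - b_i:
  g_1((-3, 0)) = 0
  g_2((-3, 0)) = 0
Stationarity residual: grad f(x) + sum_i lambda_i a_i = (-3, -3)
  -> stationarity FAILS
Primal feasibility (all g_i <= 0): OK
Dual feasibility (all lambda_i >= 0): OK
Complementary slackness (lambda_i * g_i(x) = 0 for all i): OK

Verdict: the first failing condition is stationarity -> stat.

stat


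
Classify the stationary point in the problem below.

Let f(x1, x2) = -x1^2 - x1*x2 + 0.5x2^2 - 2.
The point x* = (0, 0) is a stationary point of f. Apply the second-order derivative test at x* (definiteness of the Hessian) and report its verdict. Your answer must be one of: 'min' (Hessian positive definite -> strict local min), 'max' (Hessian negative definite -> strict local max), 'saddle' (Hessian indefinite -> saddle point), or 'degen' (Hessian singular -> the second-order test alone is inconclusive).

Compute the Hessian H = grad^2 f:
  H = [[-2, -1], [-1, 1]]
Verify stationarity: grad f(x*) = H x* + g = (0, 0).
Eigenvalues of H: -2.3028, 1.3028.
Eigenvalues have mixed signs, so H is indefinite -> x* is a saddle point.

saddle


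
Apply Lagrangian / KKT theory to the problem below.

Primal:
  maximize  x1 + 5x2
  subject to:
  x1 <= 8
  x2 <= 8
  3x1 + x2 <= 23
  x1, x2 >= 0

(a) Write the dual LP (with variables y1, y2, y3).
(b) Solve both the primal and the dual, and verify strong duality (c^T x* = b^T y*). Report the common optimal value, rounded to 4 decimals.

The standard primal-dual pair for 'max c^T x s.t. A x <= b, x >= 0' is:
  Dual:  min b^T y  s.t.  A^T y >= c,  y >= 0.

So the dual LP is:
  minimize  8y1 + 8y2 + 23y3
  subject to:
    y1 + 3y3 >= 1
    y2 + y3 >= 5
    y1, y2, y3 >= 0

Solving the primal: x* = (5, 8).
  primal value c^T x* = 45.
Solving the dual: y* = (0, 4.6667, 0.3333).
  dual value b^T y* = 45.
Strong duality: c^T x* = b^T y*. Confirmed.

45


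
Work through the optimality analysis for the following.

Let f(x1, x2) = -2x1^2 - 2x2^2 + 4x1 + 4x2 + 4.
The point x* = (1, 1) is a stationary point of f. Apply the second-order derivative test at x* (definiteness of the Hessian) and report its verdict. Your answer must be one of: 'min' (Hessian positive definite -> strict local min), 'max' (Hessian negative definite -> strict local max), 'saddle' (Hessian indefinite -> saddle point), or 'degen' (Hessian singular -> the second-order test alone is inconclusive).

Compute the Hessian H = grad^2 f:
  H = [[-4, 0], [0, -4]]
Verify stationarity: grad f(x*) = H x* + g = (0, 0).
Eigenvalues of H: -4, -4.
Both eigenvalues < 0, so H is negative definite -> x* is a strict local max.

max


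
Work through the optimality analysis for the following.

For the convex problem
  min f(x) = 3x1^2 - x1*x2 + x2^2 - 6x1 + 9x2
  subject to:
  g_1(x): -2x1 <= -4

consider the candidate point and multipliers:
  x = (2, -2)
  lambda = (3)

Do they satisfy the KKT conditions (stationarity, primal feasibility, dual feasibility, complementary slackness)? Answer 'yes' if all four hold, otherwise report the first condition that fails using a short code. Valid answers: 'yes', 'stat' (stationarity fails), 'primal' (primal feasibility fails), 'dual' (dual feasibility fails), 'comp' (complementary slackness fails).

Gradient of f: grad f(x) = Q x + c = (8, 3)
Constraint values g_i(x) = a_i^T x - b_i:
  g_1((2, -2)) = 0
Stationarity residual: grad f(x) + sum_i lambda_i a_i = (2, 3)
  -> stationarity FAILS
Primal feasibility (all g_i <= 0): OK
Dual feasibility (all lambda_i >= 0): OK
Complementary slackness (lambda_i * g_i(x) = 0 for all i): OK

Verdict: the first failing condition is stationarity -> stat.

stat


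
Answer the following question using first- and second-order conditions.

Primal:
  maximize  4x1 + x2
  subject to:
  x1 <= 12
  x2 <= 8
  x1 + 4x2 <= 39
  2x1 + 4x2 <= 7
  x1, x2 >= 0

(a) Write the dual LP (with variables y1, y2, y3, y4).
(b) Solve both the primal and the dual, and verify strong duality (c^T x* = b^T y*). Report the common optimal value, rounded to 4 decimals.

The standard primal-dual pair for 'max c^T x s.t. A x <= b, x >= 0' is:
  Dual:  min b^T y  s.t.  A^T y >= c,  y >= 0.

So the dual LP is:
  minimize  12y1 + 8y2 + 39y3 + 7y4
  subject to:
    y1 + y3 + 2y4 >= 4
    y2 + 4y3 + 4y4 >= 1
    y1, y2, y3, y4 >= 0

Solving the primal: x* = (3.5, 0).
  primal value c^T x* = 14.
Solving the dual: y* = (0, 0, 0, 2).
  dual value b^T y* = 14.
Strong duality: c^T x* = b^T y*. Confirmed.

14


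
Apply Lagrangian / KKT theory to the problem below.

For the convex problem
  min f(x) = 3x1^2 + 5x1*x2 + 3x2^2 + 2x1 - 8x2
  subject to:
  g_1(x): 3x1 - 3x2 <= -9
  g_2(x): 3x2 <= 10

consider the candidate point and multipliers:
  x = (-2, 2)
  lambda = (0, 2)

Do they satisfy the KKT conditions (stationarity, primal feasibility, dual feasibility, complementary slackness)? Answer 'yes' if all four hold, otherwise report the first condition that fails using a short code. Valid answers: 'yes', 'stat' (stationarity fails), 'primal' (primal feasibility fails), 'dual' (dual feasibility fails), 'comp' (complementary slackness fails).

Gradient of f: grad f(x) = Q x + c = (0, -6)
Constraint values g_i(x) = a_i^T x - b_i:
  g_1((-2, 2)) = -3
  g_2((-2, 2)) = -4
Stationarity residual: grad f(x) + sum_i lambda_i a_i = (0, 0)
  -> stationarity OK
Primal feasibility (all g_i <= 0): OK
Dual feasibility (all lambda_i >= 0): OK
Complementary slackness (lambda_i * g_i(x) = 0 for all i): FAILS

Verdict: the first failing condition is complementary_slackness -> comp.

comp


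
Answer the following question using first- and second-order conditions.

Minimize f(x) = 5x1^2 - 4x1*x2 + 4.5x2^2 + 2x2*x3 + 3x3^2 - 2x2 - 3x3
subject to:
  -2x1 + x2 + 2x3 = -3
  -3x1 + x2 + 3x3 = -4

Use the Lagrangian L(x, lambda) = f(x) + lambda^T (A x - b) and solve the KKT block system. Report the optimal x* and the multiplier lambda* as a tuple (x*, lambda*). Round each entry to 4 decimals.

Form the Lagrangian:
  L(x, lambda) = (1/2) x^T Q x + c^T x + lambda^T (A x - b)
Stationarity (grad_x L = 0): Q x + c + A^T lambda = 0.
Primal feasibility: A x = b.

This gives the KKT block system:
  [ Q   A^T ] [ x     ]   [-c ]
  [ A    0  ] [ lambda ] = [ b ]

Solving the linear system:
  x*      = (0.4375, -1, -0.5625)
  lambda* = (33.25, -19.375)
  f(x*)   = 12.9688

x* = (0.4375, -1, -0.5625), lambda* = (33.25, -19.375)


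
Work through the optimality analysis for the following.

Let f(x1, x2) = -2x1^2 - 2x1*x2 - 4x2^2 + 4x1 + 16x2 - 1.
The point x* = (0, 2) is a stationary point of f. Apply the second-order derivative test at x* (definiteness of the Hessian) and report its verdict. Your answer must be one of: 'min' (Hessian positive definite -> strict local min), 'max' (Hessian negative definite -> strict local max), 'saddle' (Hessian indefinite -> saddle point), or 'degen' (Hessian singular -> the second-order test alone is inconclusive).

Compute the Hessian H = grad^2 f:
  H = [[-4, -2], [-2, -8]]
Verify stationarity: grad f(x*) = H x* + g = (0, 0).
Eigenvalues of H: -8.8284, -3.1716.
Both eigenvalues < 0, so H is negative definite -> x* is a strict local max.

max


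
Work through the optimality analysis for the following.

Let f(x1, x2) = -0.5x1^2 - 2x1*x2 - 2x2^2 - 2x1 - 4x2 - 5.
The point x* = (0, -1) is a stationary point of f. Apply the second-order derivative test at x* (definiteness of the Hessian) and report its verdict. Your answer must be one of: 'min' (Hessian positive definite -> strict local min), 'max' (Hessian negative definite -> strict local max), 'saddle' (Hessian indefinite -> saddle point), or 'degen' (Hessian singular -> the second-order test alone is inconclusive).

Compute the Hessian H = grad^2 f:
  H = [[-1, -2], [-2, -4]]
Verify stationarity: grad f(x*) = H x* + g = (0, 0).
Eigenvalues of H: -5, 0.
H has a zero eigenvalue (singular; negative semidefinite but not definite), so H is neither positive definite, negative definite, nor indefinite. The second-order test alone is inconclusive -> degen.
(Indeed, f is constant along the null direction of H through x*, so x* is not a strict local extremum.)

degen


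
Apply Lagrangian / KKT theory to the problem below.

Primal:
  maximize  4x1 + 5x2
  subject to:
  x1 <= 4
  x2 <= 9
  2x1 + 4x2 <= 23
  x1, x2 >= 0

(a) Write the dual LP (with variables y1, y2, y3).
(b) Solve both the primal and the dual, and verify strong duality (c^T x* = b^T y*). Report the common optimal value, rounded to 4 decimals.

The standard primal-dual pair for 'max c^T x s.t. A x <= b, x >= 0' is:
  Dual:  min b^T y  s.t.  A^T y >= c,  y >= 0.

So the dual LP is:
  minimize  4y1 + 9y2 + 23y3
  subject to:
    y1 + 2y3 >= 4
    y2 + 4y3 >= 5
    y1, y2, y3 >= 0

Solving the primal: x* = (4, 3.75).
  primal value c^T x* = 34.75.
Solving the dual: y* = (1.5, 0, 1.25).
  dual value b^T y* = 34.75.
Strong duality: c^T x* = b^T y*. Confirmed.

34.75


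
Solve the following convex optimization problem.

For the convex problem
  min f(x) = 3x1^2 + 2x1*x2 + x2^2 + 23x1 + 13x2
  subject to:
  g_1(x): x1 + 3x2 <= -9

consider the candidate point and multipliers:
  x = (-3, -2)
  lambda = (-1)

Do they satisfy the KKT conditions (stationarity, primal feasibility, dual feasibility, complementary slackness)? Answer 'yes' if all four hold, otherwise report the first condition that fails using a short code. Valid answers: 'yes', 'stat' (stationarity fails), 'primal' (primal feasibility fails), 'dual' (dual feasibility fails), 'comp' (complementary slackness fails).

Gradient of f: grad f(x) = Q x + c = (1, 3)
Constraint values g_i(x) = a_i^T x - b_i:
  g_1((-3, -2)) = 0
Stationarity residual: grad f(x) + sum_i lambda_i a_i = (0, 0)
  -> stationarity OK
Primal feasibility (all g_i <= 0): OK
Dual feasibility (all lambda_i >= 0): FAILS
Complementary slackness (lambda_i * g_i(x) = 0 for all i): OK

Verdict: the first failing condition is dual_feasibility -> dual.

dual


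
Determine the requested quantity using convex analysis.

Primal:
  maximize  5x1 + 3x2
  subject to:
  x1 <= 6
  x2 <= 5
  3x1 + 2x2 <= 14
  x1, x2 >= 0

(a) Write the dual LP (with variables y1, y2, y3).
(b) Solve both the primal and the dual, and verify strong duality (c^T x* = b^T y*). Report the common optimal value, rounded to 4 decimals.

The standard primal-dual pair for 'max c^T x s.t. A x <= b, x >= 0' is:
  Dual:  min b^T y  s.t.  A^T y >= c,  y >= 0.

So the dual LP is:
  minimize  6y1 + 5y2 + 14y3
  subject to:
    y1 + 3y3 >= 5
    y2 + 2y3 >= 3
    y1, y2, y3 >= 0

Solving the primal: x* = (4.6667, 0).
  primal value c^T x* = 23.3333.
Solving the dual: y* = (0, 0, 1.6667).
  dual value b^T y* = 23.3333.
Strong duality: c^T x* = b^T y*. Confirmed.

23.3333


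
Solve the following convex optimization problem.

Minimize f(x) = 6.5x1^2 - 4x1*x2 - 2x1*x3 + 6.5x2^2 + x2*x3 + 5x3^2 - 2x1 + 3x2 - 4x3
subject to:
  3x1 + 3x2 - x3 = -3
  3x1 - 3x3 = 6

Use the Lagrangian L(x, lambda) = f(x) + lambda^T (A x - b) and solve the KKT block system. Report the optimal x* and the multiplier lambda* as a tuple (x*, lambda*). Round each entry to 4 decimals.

Form the Lagrangian:
  L(x, lambda) = (1/2) x^T Q x + c^T x + lambda^T (A x - b)
Stationarity (grad_x L = 0): Q x + c + A^T lambda = 0.
Primal feasibility: A x = b.

This gives the KKT block system:
  [ Q   A^T ] [ x     ]   [-c ]
  [ A    0  ] [ lambda ] = [ b ]

Solving the linear system:
  x*      = (0.112, -1.7413, -1.888)
  lambda* = (7.3243, -10.7233)
  f(x*)   = 44.2085

x* = (0.112, -1.7413, -1.888), lambda* = (7.3243, -10.7233)


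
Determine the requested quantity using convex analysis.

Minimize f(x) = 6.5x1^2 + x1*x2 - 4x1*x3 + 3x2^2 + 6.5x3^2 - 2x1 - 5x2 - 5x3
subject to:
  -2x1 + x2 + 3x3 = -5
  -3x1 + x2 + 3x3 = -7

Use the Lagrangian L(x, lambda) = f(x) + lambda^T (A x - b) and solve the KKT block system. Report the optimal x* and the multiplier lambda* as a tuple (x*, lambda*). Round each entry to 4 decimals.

Form the Lagrangian:
  L(x, lambda) = (1/2) x^T Q x + c^T x + lambda^T (A x - b)
Stationarity (grad_x L = 0): Q x + c + A^T lambda = 0.
Primal feasibility: A x = b.

This gives the KKT block system:
  [ Q   A^T ] [ x     ]   [-c ]
  [ A    0  ] [ lambda ] = [ b ]

Solving the linear system:
  x*      = (2, -0.3731, -0.209)
  lambda* = (-8.7463, 13.9851)
  f(x*)   = 26.5373

x* = (2, -0.3731, -0.209), lambda* = (-8.7463, 13.9851)


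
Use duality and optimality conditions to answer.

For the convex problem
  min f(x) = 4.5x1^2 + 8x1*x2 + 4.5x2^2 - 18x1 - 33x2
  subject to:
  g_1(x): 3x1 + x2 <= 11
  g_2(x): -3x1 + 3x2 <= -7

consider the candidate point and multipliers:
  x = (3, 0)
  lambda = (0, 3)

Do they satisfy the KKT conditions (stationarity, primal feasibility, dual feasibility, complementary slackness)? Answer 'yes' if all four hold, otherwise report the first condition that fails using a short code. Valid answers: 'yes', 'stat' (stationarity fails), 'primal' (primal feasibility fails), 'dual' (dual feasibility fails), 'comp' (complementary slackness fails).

Gradient of f: grad f(x) = Q x + c = (9, -9)
Constraint values g_i(x) = a_i^T x - b_i:
  g_1((3, 0)) = -2
  g_2((3, 0)) = -2
Stationarity residual: grad f(x) + sum_i lambda_i a_i = (0, 0)
  -> stationarity OK
Primal feasibility (all g_i <= 0): OK
Dual feasibility (all lambda_i >= 0): OK
Complementary slackness (lambda_i * g_i(x) = 0 for all i): FAILS

Verdict: the first failing condition is complementary_slackness -> comp.

comp


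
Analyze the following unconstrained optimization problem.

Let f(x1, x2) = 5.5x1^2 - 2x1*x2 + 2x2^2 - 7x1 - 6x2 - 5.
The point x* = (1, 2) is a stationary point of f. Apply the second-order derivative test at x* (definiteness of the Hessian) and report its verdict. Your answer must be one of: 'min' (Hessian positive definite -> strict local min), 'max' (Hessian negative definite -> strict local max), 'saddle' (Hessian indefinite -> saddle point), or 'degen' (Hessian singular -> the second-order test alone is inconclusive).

Compute the Hessian H = grad^2 f:
  H = [[11, -2], [-2, 4]]
Verify stationarity: grad f(x*) = H x* + g = (0, 0).
Eigenvalues of H: 3.4689, 11.5311.
Both eigenvalues > 0, so H is positive definite -> x* is a strict local min.

min


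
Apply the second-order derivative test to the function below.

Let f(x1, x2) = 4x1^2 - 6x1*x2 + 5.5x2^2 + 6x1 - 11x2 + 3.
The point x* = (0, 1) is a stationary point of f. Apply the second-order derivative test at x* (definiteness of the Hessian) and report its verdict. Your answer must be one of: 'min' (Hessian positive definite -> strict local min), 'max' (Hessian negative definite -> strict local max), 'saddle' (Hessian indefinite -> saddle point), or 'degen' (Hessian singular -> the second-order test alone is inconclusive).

Compute the Hessian H = grad^2 f:
  H = [[8, -6], [-6, 11]]
Verify stationarity: grad f(x*) = H x* + g = (0, 0).
Eigenvalues of H: 3.3153, 15.6847.
Both eigenvalues > 0, so H is positive definite -> x* is a strict local min.

min


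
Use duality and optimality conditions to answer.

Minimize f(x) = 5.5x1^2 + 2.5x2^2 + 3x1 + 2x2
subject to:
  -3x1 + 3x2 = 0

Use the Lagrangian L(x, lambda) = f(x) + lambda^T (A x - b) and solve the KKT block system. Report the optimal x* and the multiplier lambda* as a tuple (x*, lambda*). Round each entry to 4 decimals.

Form the Lagrangian:
  L(x, lambda) = (1/2) x^T Q x + c^T x + lambda^T (A x - b)
Stationarity (grad_x L = 0): Q x + c + A^T lambda = 0.
Primal feasibility: A x = b.

This gives the KKT block system:
  [ Q   A^T ] [ x     ]   [-c ]
  [ A    0  ] [ lambda ] = [ b ]

Solving the linear system:
  x*      = (-0.3125, -0.3125)
  lambda* = (-0.1458)
  f(x*)   = -0.7812

x* = (-0.3125, -0.3125), lambda* = (-0.1458)


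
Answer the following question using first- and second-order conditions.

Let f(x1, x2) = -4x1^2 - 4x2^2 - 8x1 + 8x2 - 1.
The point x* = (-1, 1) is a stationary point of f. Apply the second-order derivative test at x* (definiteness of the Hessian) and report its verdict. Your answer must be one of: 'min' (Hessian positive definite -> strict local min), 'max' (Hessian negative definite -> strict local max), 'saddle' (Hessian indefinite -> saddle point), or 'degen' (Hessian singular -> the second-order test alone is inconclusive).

Compute the Hessian H = grad^2 f:
  H = [[-8, 0], [0, -8]]
Verify stationarity: grad f(x*) = H x* + g = (0, 0).
Eigenvalues of H: -8, -8.
Both eigenvalues < 0, so H is negative definite -> x* is a strict local max.

max


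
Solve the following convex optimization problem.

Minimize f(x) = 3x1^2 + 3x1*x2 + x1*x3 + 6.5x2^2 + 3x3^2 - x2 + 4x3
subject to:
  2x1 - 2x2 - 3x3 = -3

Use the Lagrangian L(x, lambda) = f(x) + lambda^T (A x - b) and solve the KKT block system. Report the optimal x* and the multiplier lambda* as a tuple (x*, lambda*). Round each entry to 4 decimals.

Form the Lagrangian:
  L(x, lambda) = (1/2) x^T Q x + c^T x + lambda^T (A x - b)
Stationarity (grad_x L = 0): Q x + c + A^T lambda = 0.
Primal feasibility: A x = b.

This gives the KKT block system:
  [ Q   A^T ] [ x     ]   [-c ]
  [ A    0  ] [ lambda ] = [ b ]

Solving the linear system:
  x*      = (-0.7509, 0.4734, 0.1838)
  lambda* = (1.4507)
  f(x*)   = 2.307

x* = (-0.7509, 0.4734, 0.1838), lambda* = (1.4507)


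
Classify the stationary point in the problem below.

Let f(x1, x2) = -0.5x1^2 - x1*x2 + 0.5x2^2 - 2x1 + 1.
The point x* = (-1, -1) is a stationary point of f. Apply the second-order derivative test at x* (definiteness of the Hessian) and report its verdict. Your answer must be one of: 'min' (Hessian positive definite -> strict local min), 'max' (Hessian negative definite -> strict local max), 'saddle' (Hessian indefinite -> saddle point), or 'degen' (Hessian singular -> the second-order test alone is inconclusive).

Compute the Hessian H = grad^2 f:
  H = [[-1, -1], [-1, 1]]
Verify stationarity: grad f(x*) = H x* + g = (0, 0).
Eigenvalues of H: -1.4142, 1.4142.
Eigenvalues have mixed signs, so H is indefinite -> x* is a saddle point.

saddle


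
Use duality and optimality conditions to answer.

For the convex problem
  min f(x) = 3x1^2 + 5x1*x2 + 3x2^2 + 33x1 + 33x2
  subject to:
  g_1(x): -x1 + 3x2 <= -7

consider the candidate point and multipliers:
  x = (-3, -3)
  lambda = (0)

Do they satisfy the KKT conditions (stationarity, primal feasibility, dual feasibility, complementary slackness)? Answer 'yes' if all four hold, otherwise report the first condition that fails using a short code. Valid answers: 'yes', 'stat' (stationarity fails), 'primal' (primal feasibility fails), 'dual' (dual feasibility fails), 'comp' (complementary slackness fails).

Gradient of f: grad f(x) = Q x + c = (0, 0)
Constraint values g_i(x) = a_i^T x - b_i:
  g_1((-3, -3)) = 1
Stationarity residual: grad f(x) + sum_i lambda_i a_i = (0, 0)
  -> stationarity OK
Primal feasibility (all g_i <= 0): FAILS
Dual feasibility (all lambda_i >= 0): OK
Complementary slackness (lambda_i * g_i(x) = 0 for all i): OK

Verdict: the first failing condition is primal_feasibility -> primal.

primal


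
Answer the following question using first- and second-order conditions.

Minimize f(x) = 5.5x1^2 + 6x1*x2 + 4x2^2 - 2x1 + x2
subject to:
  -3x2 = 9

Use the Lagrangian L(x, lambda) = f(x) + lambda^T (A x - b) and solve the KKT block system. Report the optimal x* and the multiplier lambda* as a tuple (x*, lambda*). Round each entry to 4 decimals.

Form the Lagrangian:
  L(x, lambda) = (1/2) x^T Q x + c^T x + lambda^T (A x - b)
Stationarity (grad_x L = 0): Q x + c + A^T lambda = 0.
Primal feasibility: A x = b.

This gives the KKT block system:
  [ Q   A^T ] [ x     ]   [-c ]
  [ A    0  ] [ lambda ] = [ b ]

Solving the linear system:
  x*      = (1.8182, -3)
  lambda* = (-4.0303)
  f(x*)   = 14.8182

x* = (1.8182, -3), lambda* = (-4.0303)


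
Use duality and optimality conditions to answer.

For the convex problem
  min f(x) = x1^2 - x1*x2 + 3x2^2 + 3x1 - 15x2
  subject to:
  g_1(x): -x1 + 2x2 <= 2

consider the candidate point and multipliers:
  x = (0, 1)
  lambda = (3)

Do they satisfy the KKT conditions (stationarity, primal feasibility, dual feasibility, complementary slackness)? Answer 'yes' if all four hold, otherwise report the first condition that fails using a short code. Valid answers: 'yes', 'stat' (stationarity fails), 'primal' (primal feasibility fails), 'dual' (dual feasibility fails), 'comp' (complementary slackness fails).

Gradient of f: grad f(x) = Q x + c = (2, -9)
Constraint values g_i(x) = a_i^T x - b_i:
  g_1((0, 1)) = 0
Stationarity residual: grad f(x) + sum_i lambda_i a_i = (-1, -3)
  -> stationarity FAILS
Primal feasibility (all g_i <= 0): OK
Dual feasibility (all lambda_i >= 0): OK
Complementary slackness (lambda_i * g_i(x) = 0 for all i): OK

Verdict: the first failing condition is stationarity -> stat.

stat


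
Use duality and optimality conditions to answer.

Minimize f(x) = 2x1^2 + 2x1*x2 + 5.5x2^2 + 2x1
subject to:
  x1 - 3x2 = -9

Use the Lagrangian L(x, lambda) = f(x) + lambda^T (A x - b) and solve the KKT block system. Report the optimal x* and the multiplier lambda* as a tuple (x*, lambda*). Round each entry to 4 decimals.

Form the Lagrangian:
  L(x, lambda) = (1/2) x^T Q x + c^T x + lambda^T (A x - b)
Stationarity (grad_x L = 0): Q x + c + A^T lambda = 0.
Primal feasibility: A x = b.

This gives the KKT block system:
  [ Q   A^T ] [ x     ]   [-c ]
  [ A    0  ] [ lambda ] = [ b ]

Solving the linear system:
  x*      = (-2.8983, 2.0339)
  lambda* = (5.5254)
  f(x*)   = 21.9661

x* = (-2.8983, 2.0339), lambda* = (5.5254)


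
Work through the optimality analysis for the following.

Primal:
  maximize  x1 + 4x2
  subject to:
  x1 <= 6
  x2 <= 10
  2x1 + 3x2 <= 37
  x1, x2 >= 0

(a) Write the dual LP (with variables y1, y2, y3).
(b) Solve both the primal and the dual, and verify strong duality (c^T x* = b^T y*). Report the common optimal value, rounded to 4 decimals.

The standard primal-dual pair for 'max c^T x s.t. A x <= b, x >= 0' is:
  Dual:  min b^T y  s.t.  A^T y >= c,  y >= 0.

So the dual LP is:
  minimize  6y1 + 10y2 + 37y3
  subject to:
    y1 + 2y3 >= 1
    y2 + 3y3 >= 4
    y1, y2, y3 >= 0

Solving the primal: x* = (3.5, 10).
  primal value c^T x* = 43.5.
Solving the dual: y* = (0, 2.5, 0.5).
  dual value b^T y* = 43.5.
Strong duality: c^T x* = b^T y*. Confirmed.

43.5


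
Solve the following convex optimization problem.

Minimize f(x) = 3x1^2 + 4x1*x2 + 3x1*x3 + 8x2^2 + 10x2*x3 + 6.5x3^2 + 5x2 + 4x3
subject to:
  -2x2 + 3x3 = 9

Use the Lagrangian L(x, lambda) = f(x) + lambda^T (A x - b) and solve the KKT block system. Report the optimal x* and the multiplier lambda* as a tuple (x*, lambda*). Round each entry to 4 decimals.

Form the Lagrangian:
  L(x, lambda) = (1/2) x^T Q x + c^T x + lambda^T (A x - b)
Stationarity (grad_x L = 0): Q x + c + A^T lambda = 0.
Primal feasibility: A x = b.

This gives the KKT block system:
  [ Q   A^T ] [ x     ]   [-c ]
  [ A    0  ] [ lambda ] = [ b ]

Solving the linear system:
  x*      = (0.3779, -1.8779, 1.7481)
  lambda* = (-3.0267)
  f(x*)   = 12.4218

x* = (0.3779, -1.8779, 1.7481), lambda* = (-3.0267)


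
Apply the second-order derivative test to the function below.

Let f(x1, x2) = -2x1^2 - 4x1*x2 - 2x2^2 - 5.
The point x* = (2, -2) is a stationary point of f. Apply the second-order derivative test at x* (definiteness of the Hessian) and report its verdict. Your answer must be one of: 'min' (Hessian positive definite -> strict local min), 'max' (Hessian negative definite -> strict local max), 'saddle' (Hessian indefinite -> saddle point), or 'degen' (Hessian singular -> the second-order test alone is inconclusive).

Compute the Hessian H = grad^2 f:
  H = [[-4, -4], [-4, -4]]
Verify stationarity: grad f(x*) = H x* + g = (0, 0).
Eigenvalues of H: -8, 0.
H has a zero eigenvalue (singular; negative semidefinite but not definite), so H is neither positive definite, negative definite, nor indefinite. The second-order test alone is inconclusive -> degen.
(Indeed, f is constant along the null direction of H through x*, so x* is not a strict local extremum.)

degen


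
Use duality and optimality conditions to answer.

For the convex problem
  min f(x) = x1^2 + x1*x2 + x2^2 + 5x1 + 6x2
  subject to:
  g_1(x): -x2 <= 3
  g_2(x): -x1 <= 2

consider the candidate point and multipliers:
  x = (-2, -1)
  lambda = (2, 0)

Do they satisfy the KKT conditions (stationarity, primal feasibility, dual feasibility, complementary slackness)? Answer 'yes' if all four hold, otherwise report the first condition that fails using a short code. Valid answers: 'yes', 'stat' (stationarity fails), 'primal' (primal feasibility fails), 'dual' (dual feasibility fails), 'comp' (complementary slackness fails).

Gradient of f: grad f(x) = Q x + c = (0, 2)
Constraint values g_i(x) = a_i^T x - b_i:
  g_1((-2, -1)) = -2
  g_2((-2, -1)) = 0
Stationarity residual: grad f(x) + sum_i lambda_i a_i = (0, 0)
  -> stationarity OK
Primal feasibility (all g_i <= 0): OK
Dual feasibility (all lambda_i >= 0): OK
Complementary slackness (lambda_i * g_i(x) = 0 for all i): FAILS

Verdict: the first failing condition is complementary_slackness -> comp.

comp


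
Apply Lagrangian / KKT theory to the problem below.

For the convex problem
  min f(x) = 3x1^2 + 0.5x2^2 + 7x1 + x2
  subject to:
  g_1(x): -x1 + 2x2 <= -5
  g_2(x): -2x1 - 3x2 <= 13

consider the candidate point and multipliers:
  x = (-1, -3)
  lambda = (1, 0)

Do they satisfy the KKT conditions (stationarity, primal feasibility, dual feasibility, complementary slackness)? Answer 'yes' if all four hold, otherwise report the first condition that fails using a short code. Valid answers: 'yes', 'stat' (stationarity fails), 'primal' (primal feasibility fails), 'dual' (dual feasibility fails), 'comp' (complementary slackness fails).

Gradient of f: grad f(x) = Q x + c = (1, -2)
Constraint values g_i(x) = a_i^T x - b_i:
  g_1((-1, -3)) = 0
  g_2((-1, -3)) = -2
Stationarity residual: grad f(x) + sum_i lambda_i a_i = (0, 0)
  -> stationarity OK
Primal feasibility (all g_i <= 0): OK
Dual feasibility (all lambda_i >= 0): OK
Complementary slackness (lambda_i * g_i(x) = 0 for all i): OK

Verdict: yes, KKT holds.

yes


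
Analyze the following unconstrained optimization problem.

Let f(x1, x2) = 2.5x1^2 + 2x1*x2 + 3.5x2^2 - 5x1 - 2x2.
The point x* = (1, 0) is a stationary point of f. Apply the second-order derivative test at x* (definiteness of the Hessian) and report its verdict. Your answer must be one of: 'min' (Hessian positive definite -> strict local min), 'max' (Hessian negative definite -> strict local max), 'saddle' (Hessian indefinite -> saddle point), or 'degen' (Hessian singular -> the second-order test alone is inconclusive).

Compute the Hessian H = grad^2 f:
  H = [[5, 2], [2, 7]]
Verify stationarity: grad f(x*) = H x* + g = (0, 0).
Eigenvalues of H: 3.7639, 8.2361.
Both eigenvalues > 0, so H is positive definite -> x* is a strict local min.

min


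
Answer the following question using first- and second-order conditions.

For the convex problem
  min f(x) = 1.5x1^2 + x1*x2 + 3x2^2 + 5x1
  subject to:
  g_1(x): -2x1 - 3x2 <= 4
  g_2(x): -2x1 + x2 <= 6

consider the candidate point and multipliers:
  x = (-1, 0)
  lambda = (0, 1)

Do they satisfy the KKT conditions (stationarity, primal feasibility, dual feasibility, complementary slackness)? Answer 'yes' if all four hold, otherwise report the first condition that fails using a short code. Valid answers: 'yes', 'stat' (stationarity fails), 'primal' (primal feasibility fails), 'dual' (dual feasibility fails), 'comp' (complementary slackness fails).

Gradient of f: grad f(x) = Q x + c = (2, -1)
Constraint values g_i(x) = a_i^T x - b_i:
  g_1((-1, 0)) = -2
  g_2((-1, 0)) = -4
Stationarity residual: grad f(x) + sum_i lambda_i a_i = (0, 0)
  -> stationarity OK
Primal feasibility (all g_i <= 0): OK
Dual feasibility (all lambda_i >= 0): OK
Complementary slackness (lambda_i * g_i(x) = 0 for all i): FAILS

Verdict: the first failing condition is complementary_slackness -> comp.

comp


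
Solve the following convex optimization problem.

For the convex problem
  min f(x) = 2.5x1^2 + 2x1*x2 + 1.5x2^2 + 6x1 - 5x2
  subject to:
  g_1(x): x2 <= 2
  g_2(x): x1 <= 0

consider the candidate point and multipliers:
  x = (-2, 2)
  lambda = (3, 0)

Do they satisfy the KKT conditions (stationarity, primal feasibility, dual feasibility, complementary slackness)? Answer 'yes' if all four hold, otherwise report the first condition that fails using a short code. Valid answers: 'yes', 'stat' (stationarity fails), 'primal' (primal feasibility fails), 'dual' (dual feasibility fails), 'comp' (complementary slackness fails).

Gradient of f: grad f(x) = Q x + c = (0, -3)
Constraint values g_i(x) = a_i^T x - b_i:
  g_1((-2, 2)) = 0
  g_2((-2, 2)) = -2
Stationarity residual: grad f(x) + sum_i lambda_i a_i = (0, 0)
  -> stationarity OK
Primal feasibility (all g_i <= 0): OK
Dual feasibility (all lambda_i >= 0): OK
Complementary slackness (lambda_i * g_i(x) = 0 for all i): OK

Verdict: yes, KKT holds.

yes


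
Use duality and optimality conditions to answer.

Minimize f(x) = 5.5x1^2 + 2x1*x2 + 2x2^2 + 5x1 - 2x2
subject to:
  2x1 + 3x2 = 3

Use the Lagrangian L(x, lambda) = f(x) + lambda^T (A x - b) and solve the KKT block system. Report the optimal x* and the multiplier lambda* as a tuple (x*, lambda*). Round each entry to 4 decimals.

Form the Lagrangian:
  L(x, lambda) = (1/2) x^T Q x + c^T x + lambda^T (A x - b)
Stationarity (grad_x L = 0): Q x + c + A^T lambda = 0.
Primal feasibility: A x = b.

This gives the KKT block system:
  [ Q   A^T ] [ x     ]   [-c ]
  [ A    0  ] [ lambda ] = [ b ]

Solving the linear system:
  x*      = (-0.5604, 1.3736)
  lambda* = (-0.7912)
  f(x*)   = -1.5879

x* = (-0.5604, 1.3736), lambda* = (-0.7912)


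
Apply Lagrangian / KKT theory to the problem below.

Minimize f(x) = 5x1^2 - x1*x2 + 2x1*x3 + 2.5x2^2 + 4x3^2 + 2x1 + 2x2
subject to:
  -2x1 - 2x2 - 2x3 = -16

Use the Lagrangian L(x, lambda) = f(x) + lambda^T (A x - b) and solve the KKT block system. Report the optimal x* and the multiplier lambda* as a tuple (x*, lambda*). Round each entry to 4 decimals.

Form the Lagrangian:
  L(x, lambda) = (1/2) x^T Q x + c^T x + lambda^T (A x - b)
Stationarity (grad_x L = 0): Q x + c + A^T lambda = 0.
Primal feasibility: A x = b.

This gives the KKT block system:
  [ Q   A^T ] [ x     ]   [-c ]
  [ A    0  ] [ lambda ] = [ b ]

Solving the linear system:
  x*      = (1.8344, 4.0637, 2.1019)
  lambda* = (10.242)
  f(x*)   = 87.8344

x* = (1.8344, 4.0637, 2.1019), lambda* = (10.242)


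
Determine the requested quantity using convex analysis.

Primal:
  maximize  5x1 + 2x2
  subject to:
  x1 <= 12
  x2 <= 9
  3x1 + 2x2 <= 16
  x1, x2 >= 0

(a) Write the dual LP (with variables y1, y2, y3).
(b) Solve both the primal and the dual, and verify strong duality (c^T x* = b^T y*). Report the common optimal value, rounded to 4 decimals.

The standard primal-dual pair for 'max c^T x s.t. A x <= b, x >= 0' is:
  Dual:  min b^T y  s.t.  A^T y >= c,  y >= 0.

So the dual LP is:
  minimize  12y1 + 9y2 + 16y3
  subject to:
    y1 + 3y3 >= 5
    y2 + 2y3 >= 2
    y1, y2, y3 >= 0

Solving the primal: x* = (5.3333, 0).
  primal value c^T x* = 26.6667.
Solving the dual: y* = (0, 0, 1.6667).
  dual value b^T y* = 26.6667.
Strong duality: c^T x* = b^T y*. Confirmed.

26.6667


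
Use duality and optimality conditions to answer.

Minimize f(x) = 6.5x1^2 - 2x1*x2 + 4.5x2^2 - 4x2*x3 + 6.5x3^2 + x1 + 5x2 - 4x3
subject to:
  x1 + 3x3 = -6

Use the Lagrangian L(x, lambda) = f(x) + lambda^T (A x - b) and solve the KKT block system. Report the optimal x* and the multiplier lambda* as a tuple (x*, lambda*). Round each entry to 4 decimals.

Form the Lagrangian:
  L(x, lambda) = (1/2) x^T Q x + c^T x + lambda^T (A x - b)
Stationarity (grad_x L = 0): Q x + c + A^T lambda = 0.
Primal feasibility: A x = b.

This gives the KKT block system:
  [ Q   A^T ] [ x     ]   [-c ]
  [ A    0  ] [ lambda ] = [ b ]

Solving the linear system:
  x*      = (-0.831, -1.506, -1.723)
  lambda* = (6.7916)
  f(x*)   = 19.6402

x* = (-0.831, -1.506, -1.723), lambda* = (6.7916)


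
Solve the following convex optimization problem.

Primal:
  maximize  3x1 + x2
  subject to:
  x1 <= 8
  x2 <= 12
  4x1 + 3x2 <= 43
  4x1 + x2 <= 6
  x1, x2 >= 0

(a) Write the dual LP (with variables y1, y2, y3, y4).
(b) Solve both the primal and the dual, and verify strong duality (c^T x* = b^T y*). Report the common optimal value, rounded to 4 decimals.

The standard primal-dual pair for 'max c^T x s.t. A x <= b, x >= 0' is:
  Dual:  min b^T y  s.t.  A^T y >= c,  y >= 0.

So the dual LP is:
  minimize  8y1 + 12y2 + 43y3 + 6y4
  subject to:
    y1 + 4y3 + 4y4 >= 3
    y2 + 3y3 + y4 >= 1
    y1, y2, y3, y4 >= 0

Solving the primal: x* = (0, 6).
  primal value c^T x* = 6.
Solving the dual: y* = (0, 0, 0, 1).
  dual value b^T y* = 6.
Strong duality: c^T x* = b^T y*. Confirmed.

6


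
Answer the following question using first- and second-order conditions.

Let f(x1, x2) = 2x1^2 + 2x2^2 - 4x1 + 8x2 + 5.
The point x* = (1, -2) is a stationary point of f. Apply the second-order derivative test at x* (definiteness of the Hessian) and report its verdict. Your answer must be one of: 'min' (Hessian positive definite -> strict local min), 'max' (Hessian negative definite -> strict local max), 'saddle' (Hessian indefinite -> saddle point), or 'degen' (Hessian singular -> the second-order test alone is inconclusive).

Compute the Hessian H = grad^2 f:
  H = [[4, 0], [0, 4]]
Verify stationarity: grad f(x*) = H x* + g = (0, 0).
Eigenvalues of H: 4, 4.
Both eigenvalues > 0, so H is positive definite -> x* is a strict local min.

min


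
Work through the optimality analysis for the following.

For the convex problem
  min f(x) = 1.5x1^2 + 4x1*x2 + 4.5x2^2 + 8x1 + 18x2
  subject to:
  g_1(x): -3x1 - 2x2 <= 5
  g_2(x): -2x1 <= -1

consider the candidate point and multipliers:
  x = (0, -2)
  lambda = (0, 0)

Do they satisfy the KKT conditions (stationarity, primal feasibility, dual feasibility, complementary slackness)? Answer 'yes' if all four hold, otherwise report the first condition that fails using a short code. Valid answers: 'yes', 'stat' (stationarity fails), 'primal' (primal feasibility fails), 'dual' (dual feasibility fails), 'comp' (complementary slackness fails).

Gradient of f: grad f(x) = Q x + c = (0, 0)
Constraint values g_i(x) = a_i^T x - b_i:
  g_1((0, -2)) = -1
  g_2((0, -2)) = 1
Stationarity residual: grad f(x) + sum_i lambda_i a_i = (0, 0)
  -> stationarity OK
Primal feasibility (all g_i <= 0): FAILS
Dual feasibility (all lambda_i >= 0): OK
Complementary slackness (lambda_i * g_i(x) = 0 for all i): OK

Verdict: the first failing condition is primal_feasibility -> primal.

primal


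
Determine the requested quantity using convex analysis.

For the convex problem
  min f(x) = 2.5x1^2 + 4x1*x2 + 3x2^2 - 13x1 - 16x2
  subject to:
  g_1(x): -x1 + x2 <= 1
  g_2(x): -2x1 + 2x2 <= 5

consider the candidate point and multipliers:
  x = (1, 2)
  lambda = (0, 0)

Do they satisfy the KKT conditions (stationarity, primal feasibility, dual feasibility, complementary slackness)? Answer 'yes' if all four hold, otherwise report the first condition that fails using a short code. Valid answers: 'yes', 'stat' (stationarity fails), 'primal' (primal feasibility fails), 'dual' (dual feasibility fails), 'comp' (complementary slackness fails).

Gradient of f: grad f(x) = Q x + c = (0, 0)
Constraint values g_i(x) = a_i^T x - b_i:
  g_1((1, 2)) = 0
  g_2((1, 2)) = -3
Stationarity residual: grad f(x) + sum_i lambda_i a_i = (0, 0)
  -> stationarity OK
Primal feasibility (all g_i <= 0): OK
Dual feasibility (all lambda_i >= 0): OK
Complementary slackness (lambda_i * g_i(x) = 0 for all i): OK

Verdict: yes, KKT holds.

yes


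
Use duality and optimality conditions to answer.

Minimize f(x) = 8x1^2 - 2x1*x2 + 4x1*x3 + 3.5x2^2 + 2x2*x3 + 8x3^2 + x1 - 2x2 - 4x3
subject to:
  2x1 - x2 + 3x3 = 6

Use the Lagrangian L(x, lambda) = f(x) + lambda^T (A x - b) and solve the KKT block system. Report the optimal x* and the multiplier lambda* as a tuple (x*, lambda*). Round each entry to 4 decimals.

Form the Lagrangian:
  L(x, lambda) = (1/2) x^T Q x + c^T x + lambda^T (A x - b)
Stationarity (grad_x L = 0): Q x + c + A^T lambda = 0.
Primal feasibility: A x = b.

This gives the KKT block system:
  [ Q   A^T ] [ x     ]   [-c ]
  [ A    0  ] [ lambda ] = [ b ]

Solving the linear system:
  x*      = (0.2336, -0.9925, 1.5134)
  lambda* = (-6.3881)
  f(x*)   = 17.2466

x* = (0.2336, -0.9925, 1.5134), lambda* = (-6.3881)


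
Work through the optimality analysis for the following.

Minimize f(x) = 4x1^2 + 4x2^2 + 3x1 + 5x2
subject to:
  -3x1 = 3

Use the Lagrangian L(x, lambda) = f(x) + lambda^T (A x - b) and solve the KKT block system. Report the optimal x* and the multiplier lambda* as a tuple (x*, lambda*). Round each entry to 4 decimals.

Form the Lagrangian:
  L(x, lambda) = (1/2) x^T Q x + c^T x + lambda^T (A x - b)
Stationarity (grad_x L = 0): Q x + c + A^T lambda = 0.
Primal feasibility: A x = b.

This gives the KKT block system:
  [ Q   A^T ] [ x     ]   [-c ]
  [ A    0  ] [ lambda ] = [ b ]

Solving the linear system:
  x*      = (-1, -0.625)
  lambda* = (-1.6667)
  f(x*)   = -0.5625

x* = (-1, -0.625), lambda* = (-1.6667)


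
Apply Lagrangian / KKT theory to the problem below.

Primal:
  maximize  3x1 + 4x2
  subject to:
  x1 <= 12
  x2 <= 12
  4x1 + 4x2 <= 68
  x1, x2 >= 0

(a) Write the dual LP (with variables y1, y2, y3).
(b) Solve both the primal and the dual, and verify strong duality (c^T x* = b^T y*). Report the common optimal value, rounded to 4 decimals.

The standard primal-dual pair for 'max c^T x s.t. A x <= b, x >= 0' is:
  Dual:  min b^T y  s.t.  A^T y >= c,  y >= 0.

So the dual LP is:
  minimize  12y1 + 12y2 + 68y3
  subject to:
    y1 + 4y3 >= 3
    y2 + 4y3 >= 4
    y1, y2, y3 >= 0

Solving the primal: x* = (5, 12).
  primal value c^T x* = 63.
Solving the dual: y* = (0, 1, 0.75).
  dual value b^T y* = 63.
Strong duality: c^T x* = b^T y*. Confirmed.

63


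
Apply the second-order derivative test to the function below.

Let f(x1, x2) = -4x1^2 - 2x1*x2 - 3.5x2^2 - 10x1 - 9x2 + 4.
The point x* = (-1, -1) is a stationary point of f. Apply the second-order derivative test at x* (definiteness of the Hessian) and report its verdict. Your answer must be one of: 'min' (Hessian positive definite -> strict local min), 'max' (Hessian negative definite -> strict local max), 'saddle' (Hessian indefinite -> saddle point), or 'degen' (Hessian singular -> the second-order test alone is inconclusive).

Compute the Hessian H = grad^2 f:
  H = [[-8, -2], [-2, -7]]
Verify stationarity: grad f(x*) = H x* + g = (0, 0).
Eigenvalues of H: -9.5616, -5.4384.
Both eigenvalues < 0, so H is negative definite -> x* is a strict local max.

max
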